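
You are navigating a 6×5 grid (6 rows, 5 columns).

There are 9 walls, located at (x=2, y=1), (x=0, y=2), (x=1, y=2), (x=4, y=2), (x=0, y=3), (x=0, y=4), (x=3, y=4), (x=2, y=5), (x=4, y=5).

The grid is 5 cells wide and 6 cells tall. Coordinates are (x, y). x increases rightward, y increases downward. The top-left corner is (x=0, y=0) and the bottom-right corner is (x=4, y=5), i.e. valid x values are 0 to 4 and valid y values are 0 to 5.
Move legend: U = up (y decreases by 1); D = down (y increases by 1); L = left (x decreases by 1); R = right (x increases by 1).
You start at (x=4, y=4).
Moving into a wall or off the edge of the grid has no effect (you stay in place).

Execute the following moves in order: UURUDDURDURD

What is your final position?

Answer: Final position: (x=4, y=4)

Derivation:
Start: (x=4, y=4)
  U (up): (x=4, y=4) -> (x=4, y=3)
  U (up): blocked, stay at (x=4, y=3)
  R (right): blocked, stay at (x=4, y=3)
  U (up): blocked, stay at (x=4, y=3)
  D (down): (x=4, y=3) -> (x=4, y=4)
  D (down): blocked, stay at (x=4, y=4)
  U (up): (x=4, y=4) -> (x=4, y=3)
  R (right): blocked, stay at (x=4, y=3)
  D (down): (x=4, y=3) -> (x=4, y=4)
  U (up): (x=4, y=4) -> (x=4, y=3)
  R (right): blocked, stay at (x=4, y=3)
  D (down): (x=4, y=3) -> (x=4, y=4)
Final: (x=4, y=4)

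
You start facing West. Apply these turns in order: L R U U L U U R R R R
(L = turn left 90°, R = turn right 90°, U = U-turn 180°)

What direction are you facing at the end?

Answer: Final heading: South

Derivation:
Start: West
  L (left (90° counter-clockwise)) -> South
  R (right (90° clockwise)) -> West
  U (U-turn (180°)) -> East
  U (U-turn (180°)) -> West
  L (left (90° counter-clockwise)) -> South
  U (U-turn (180°)) -> North
  U (U-turn (180°)) -> South
  R (right (90° clockwise)) -> West
  R (right (90° clockwise)) -> North
  R (right (90° clockwise)) -> East
  R (right (90° clockwise)) -> South
Final: South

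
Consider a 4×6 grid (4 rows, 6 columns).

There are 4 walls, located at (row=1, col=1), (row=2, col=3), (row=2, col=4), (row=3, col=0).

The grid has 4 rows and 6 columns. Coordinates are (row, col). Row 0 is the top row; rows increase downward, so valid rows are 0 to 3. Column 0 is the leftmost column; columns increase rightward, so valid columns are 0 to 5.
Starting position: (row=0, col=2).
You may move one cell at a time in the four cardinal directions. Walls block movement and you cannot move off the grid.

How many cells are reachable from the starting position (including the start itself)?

BFS flood-fill from (row=0, col=2):
  Distance 0: (row=0, col=2)
  Distance 1: (row=0, col=1), (row=0, col=3), (row=1, col=2)
  Distance 2: (row=0, col=0), (row=0, col=4), (row=1, col=3), (row=2, col=2)
  Distance 3: (row=0, col=5), (row=1, col=0), (row=1, col=4), (row=2, col=1), (row=3, col=2)
  Distance 4: (row=1, col=5), (row=2, col=0), (row=3, col=1), (row=3, col=3)
  Distance 5: (row=2, col=5), (row=3, col=4)
  Distance 6: (row=3, col=5)
Total reachable: 20 (grid has 20 open cells total)

Answer: Reachable cells: 20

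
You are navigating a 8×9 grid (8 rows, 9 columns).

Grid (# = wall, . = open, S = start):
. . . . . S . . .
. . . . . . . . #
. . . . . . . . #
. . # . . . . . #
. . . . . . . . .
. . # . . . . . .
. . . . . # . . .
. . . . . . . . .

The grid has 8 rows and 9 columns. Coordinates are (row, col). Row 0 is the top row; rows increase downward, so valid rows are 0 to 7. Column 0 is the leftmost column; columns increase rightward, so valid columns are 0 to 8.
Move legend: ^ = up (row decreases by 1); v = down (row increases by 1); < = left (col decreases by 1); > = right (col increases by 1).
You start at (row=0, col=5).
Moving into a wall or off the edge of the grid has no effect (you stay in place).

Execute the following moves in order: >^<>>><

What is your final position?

Start: (row=0, col=5)
  > (right): (row=0, col=5) -> (row=0, col=6)
  ^ (up): blocked, stay at (row=0, col=6)
  < (left): (row=0, col=6) -> (row=0, col=5)
  > (right): (row=0, col=5) -> (row=0, col=6)
  > (right): (row=0, col=6) -> (row=0, col=7)
  > (right): (row=0, col=7) -> (row=0, col=8)
  < (left): (row=0, col=8) -> (row=0, col=7)
Final: (row=0, col=7)

Answer: Final position: (row=0, col=7)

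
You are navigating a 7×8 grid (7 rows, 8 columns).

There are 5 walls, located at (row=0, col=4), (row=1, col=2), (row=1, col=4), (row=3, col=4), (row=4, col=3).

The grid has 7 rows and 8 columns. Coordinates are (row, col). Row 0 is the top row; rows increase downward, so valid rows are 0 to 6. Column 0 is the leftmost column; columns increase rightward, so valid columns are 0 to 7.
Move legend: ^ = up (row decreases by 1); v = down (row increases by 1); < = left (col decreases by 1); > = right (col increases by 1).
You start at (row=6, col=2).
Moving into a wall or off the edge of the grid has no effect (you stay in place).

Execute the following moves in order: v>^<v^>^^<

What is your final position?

Answer: Final position: (row=5, col=2)

Derivation:
Start: (row=6, col=2)
  v (down): blocked, stay at (row=6, col=2)
  > (right): (row=6, col=2) -> (row=6, col=3)
  ^ (up): (row=6, col=3) -> (row=5, col=3)
  < (left): (row=5, col=3) -> (row=5, col=2)
  v (down): (row=5, col=2) -> (row=6, col=2)
  ^ (up): (row=6, col=2) -> (row=5, col=2)
  > (right): (row=5, col=2) -> (row=5, col=3)
  ^ (up): blocked, stay at (row=5, col=3)
  ^ (up): blocked, stay at (row=5, col=3)
  < (left): (row=5, col=3) -> (row=5, col=2)
Final: (row=5, col=2)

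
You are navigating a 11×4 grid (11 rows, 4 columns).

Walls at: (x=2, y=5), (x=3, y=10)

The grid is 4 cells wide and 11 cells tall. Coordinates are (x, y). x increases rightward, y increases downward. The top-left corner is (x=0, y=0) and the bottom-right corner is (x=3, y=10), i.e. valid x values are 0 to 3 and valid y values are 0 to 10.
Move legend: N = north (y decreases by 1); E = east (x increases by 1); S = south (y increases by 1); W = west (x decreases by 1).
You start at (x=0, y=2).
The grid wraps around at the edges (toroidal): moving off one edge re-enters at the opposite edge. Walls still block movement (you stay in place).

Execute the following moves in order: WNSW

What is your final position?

Start: (x=0, y=2)
  W (west): (x=0, y=2) -> (x=3, y=2)
  N (north): (x=3, y=2) -> (x=3, y=1)
  S (south): (x=3, y=1) -> (x=3, y=2)
  W (west): (x=3, y=2) -> (x=2, y=2)
Final: (x=2, y=2)

Answer: Final position: (x=2, y=2)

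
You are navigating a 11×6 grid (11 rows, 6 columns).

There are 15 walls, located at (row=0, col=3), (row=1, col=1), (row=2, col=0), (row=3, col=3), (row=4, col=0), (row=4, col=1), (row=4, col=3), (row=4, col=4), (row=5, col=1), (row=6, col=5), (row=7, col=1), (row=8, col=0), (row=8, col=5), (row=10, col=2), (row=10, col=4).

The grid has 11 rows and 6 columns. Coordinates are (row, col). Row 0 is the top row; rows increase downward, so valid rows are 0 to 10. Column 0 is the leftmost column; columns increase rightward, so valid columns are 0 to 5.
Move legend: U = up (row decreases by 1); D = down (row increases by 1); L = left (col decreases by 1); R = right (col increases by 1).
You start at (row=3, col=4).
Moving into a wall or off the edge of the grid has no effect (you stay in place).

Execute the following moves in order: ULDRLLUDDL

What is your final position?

Start: (row=3, col=4)
  U (up): (row=3, col=4) -> (row=2, col=4)
  L (left): (row=2, col=4) -> (row=2, col=3)
  D (down): blocked, stay at (row=2, col=3)
  R (right): (row=2, col=3) -> (row=2, col=4)
  L (left): (row=2, col=4) -> (row=2, col=3)
  L (left): (row=2, col=3) -> (row=2, col=2)
  U (up): (row=2, col=2) -> (row=1, col=2)
  D (down): (row=1, col=2) -> (row=2, col=2)
  D (down): (row=2, col=2) -> (row=3, col=2)
  L (left): (row=3, col=2) -> (row=3, col=1)
Final: (row=3, col=1)

Answer: Final position: (row=3, col=1)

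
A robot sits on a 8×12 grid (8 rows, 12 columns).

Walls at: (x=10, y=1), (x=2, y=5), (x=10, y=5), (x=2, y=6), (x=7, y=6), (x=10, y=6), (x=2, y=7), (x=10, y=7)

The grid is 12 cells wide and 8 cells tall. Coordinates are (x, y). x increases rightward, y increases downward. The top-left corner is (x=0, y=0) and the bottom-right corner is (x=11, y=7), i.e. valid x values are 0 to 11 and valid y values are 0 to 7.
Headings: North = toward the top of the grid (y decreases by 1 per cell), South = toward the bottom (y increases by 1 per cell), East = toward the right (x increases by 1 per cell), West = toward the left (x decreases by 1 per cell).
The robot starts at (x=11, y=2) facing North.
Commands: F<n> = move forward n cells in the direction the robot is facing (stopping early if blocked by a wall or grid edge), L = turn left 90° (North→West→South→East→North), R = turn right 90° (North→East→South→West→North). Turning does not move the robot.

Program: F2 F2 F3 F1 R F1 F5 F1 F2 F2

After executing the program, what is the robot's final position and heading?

Start: (x=11, y=2), facing North
  F2: move forward 2, now at (x=11, y=0)
  F2: move forward 0/2 (blocked), now at (x=11, y=0)
  F3: move forward 0/3 (blocked), now at (x=11, y=0)
  F1: move forward 0/1 (blocked), now at (x=11, y=0)
  R: turn right, now facing East
  F1: move forward 0/1 (blocked), now at (x=11, y=0)
  F5: move forward 0/5 (blocked), now at (x=11, y=0)
  F1: move forward 0/1 (blocked), now at (x=11, y=0)
  F2: move forward 0/2 (blocked), now at (x=11, y=0)
  F2: move forward 0/2 (blocked), now at (x=11, y=0)
Final: (x=11, y=0), facing East

Answer: Final position: (x=11, y=0), facing East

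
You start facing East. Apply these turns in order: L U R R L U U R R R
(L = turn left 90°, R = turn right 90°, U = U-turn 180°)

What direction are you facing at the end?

Answer: Final heading: South

Derivation:
Start: East
  L (left (90° counter-clockwise)) -> North
  U (U-turn (180°)) -> South
  R (right (90° clockwise)) -> West
  R (right (90° clockwise)) -> North
  L (left (90° counter-clockwise)) -> West
  U (U-turn (180°)) -> East
  U (U-turn (180°)) -> West
  R (right (90° clockwise)) -> North
  R (right (90° clockwise)) -> East
  R (right (90° clockwise)) -> South
Final: South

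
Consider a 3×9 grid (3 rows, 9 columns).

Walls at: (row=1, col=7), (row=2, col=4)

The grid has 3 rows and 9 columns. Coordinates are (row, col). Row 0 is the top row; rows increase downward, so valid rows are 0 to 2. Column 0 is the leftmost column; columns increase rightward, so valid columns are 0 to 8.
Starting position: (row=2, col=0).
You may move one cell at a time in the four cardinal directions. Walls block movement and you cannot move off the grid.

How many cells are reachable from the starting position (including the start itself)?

BFS flood-fill from (row=2, col=0):
  Distance 0: (row=2, col=0)
  Distance 1: (row=1, col=0), (row=2, col=1)
  Distance 2: (row=0, col=0), (row=1, col=1), (row=2, col=2)
  Distance 3: (row=0, col=1), (row=1, col=2), (row=2, col=3)
  Distance 4: (row=0, col=2), (row=1, col=3)
  Distance 5: (row=0, col=3), (row=1, col=4)
  Distance 6: (row=0, col=4), (row=1, col=5)
  Distance 7: (row=0, col=5), (row=1, col=6), (row=2, col=5)
  Distance 8: (row=0, col=6), (row=2, col=6)
  Distance 9: (row=0, col=7), (row=2, col=7)
  Distance 10: (row=0, col=8), (row=2, col=8)
  Distance 11: (row=1, col=8)
Total reachable: 25 (grid has 25 open cells total)

Answer: Reachable cells: 25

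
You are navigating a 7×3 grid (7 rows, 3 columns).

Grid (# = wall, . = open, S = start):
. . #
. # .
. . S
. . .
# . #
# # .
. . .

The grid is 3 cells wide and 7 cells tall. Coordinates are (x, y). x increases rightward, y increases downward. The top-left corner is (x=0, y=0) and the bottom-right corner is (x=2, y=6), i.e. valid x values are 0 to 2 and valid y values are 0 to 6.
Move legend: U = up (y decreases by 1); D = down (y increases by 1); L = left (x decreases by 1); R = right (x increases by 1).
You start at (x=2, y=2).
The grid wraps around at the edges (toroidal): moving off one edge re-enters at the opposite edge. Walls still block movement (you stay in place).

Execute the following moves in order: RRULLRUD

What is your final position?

Answer: Final position: (x=0, y=2)

Derivation:
Start: (x=2, y=2)
  R (right): (x=2, y=2) -> (x=0, y=2)
  R (right): (x=0, y=2) -> (x=1, y=2)
  U (up): blocked, stay at (x=1, y=2)
  L (left): (x=1, y=2) -> (x=0, y=2)
  L (left): (x=0, y=2) -> (x=2, y=2)
  R (right): (x=2, y=2) -> (x=0, y=2)
  U (up): (x=0, y=2) -> (x=0, y=1)
  D (down): (x=0, y=1) -> (x=0, y=2)
Final: (x=0, y=2)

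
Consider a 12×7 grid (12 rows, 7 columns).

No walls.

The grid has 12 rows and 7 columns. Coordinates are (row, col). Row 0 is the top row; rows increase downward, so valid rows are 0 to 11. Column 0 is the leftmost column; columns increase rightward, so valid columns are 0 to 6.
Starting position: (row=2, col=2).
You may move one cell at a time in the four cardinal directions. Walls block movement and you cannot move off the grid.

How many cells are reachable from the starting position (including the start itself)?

BFS flood-fill from (row=2, col=2):
  Distance 0: (row=2, col=2)
  Distance 1: (row=1, col=2), (row=2, col=1), (row=2, col=3), (row=3, col=2)
  Distance 2: (row=0, col=2), (row=1, col=1), (row=1, col=3), (row=2, col=0), (row=2, col=4), (row=3, col=1), (row=3, col=3), (row=4, col=2)
  Distance 3: (row=0, col=1), (row=0, col=3), (row=1, col=0), (row=1, col=4), (row=2, col=5), (row=3, col=0), (row=3, col=4), (row=4, col=1), (row=4, col=3), (row=5, col=2)
  Distance 4: (row=0, col=0), (row=0, col=4), (row=1, col=5), (row=2, col=6), (row=3, col=5), (row=4, col=0), (row=4, col=4), (row=5, col=1), (row=5, col=3), (row=6, col=2)
  Distance 5: (row=0, col=5), (row=1, col=6), (row=3, col=6), (row=4, col=5), (row=5, col=0), (row=5, col=4), (row=6, col=1), (row=6, col=3), (row=7, col=2)
  Distance 6: (row=0, col=6), (row=4, col=6), (row=5, col=5), (row=6, col=0), (row=6, col=4), (row=7, col=1), (row=7, col=3), (row=8, col=2)
  Distance 7: (row=5, col=6), (row=6, col=5), (row=7, col=0), (row=7, col=4), (row=8, col=1), (row=8, col=3), (row=9, col=2)
  Distance 8: (row=6, col=6), (row=7, col=5), (row=8, col=0), (row=8, col=4), (row=9, col=1), (row=9, col=3), (row=10, col=2)
  Distance 9: (row=7, col=6), (row=8, col=5), (row=9, col=0), (row=9, col=4), (row=10, col=1), (row=10, col=3), (row=11, col=2)
  Distance 10: (row=8, col=6), (row=9, col=5), (row=10, col=0), (row=10, col=4), (row=11, col=1), (row=11, col=3)
  Distance 11: (row=9, col=6), (row=10, col=5), (row=11, col=0), (row=11, col=4)
  Distance 12: (row=10, col=6), (row=11, col=5)
  Distance 13: (row=11, col=6)
Total reachable: 84 (grid has 84 open cells total)

Answer: Reachable cells: 84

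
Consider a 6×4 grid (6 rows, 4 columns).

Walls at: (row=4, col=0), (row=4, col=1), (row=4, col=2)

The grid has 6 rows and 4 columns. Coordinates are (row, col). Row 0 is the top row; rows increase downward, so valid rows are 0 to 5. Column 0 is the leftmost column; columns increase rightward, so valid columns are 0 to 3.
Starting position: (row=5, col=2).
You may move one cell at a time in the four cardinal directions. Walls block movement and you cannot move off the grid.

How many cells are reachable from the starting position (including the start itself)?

BFS flood-fill from (row=5, col=2):
  Distance 0: (row=5, col=2)
  Distance 1: (row=5, col=1), (row=5, col=3)
  Distance 2: (row=4, col=3), (row=5, col=0)
  Distance 3: (row=3, col=3)
  Distance 4: (row=2, col=3), (row=3, col=2)
  Distance 5: (row=1, col=3), (row=2, col=2), (row=3, col=1)
  Distance 6: (row=0, col=3), (row=1, col=2), (row=2, col=1), (row=3, col=0)
  Distance 7: (row=0, col=2), (row=1, col=1), (row=2, col=0)
  Distance 8: (row=0, col=1), (row=1, col=0)
  Distance 9: (row=0, col=0)
Total reachable: 21 (grid has 21 open cells total)

Answer: Reachable cells: 21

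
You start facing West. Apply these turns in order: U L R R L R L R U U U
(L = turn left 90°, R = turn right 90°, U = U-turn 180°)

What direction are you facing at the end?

Start: West
  U (U-turn (180°)) -> East
  L (left (90° counter-clockwise)) -> North
  R (right (90° clockwise)) -> East
  R (right (90° clockwise)) -> South
  L (left (90° counter-clockwise)) -> East
  R (right (90° clockwise)) -> South
  L (left (90° counter-clockwise)) -> East
  R (right (90° clockwise)) -> South
  U (U-turn (180°)) -> North
  U (U-turn (180°)) -> South
  U (U-turn (180°)) -> North
Final: North

Answer: Final heading: North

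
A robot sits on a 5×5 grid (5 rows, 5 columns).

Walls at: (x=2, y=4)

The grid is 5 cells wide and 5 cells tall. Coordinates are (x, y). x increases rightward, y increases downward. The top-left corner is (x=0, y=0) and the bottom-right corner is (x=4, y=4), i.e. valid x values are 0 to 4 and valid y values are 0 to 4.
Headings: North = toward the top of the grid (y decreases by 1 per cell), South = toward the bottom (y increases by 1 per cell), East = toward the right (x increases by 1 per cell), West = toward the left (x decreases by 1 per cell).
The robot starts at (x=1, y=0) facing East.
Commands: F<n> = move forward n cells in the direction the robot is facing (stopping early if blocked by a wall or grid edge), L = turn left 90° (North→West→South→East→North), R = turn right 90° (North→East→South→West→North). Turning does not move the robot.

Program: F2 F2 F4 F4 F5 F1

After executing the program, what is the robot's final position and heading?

Start: (x=1, y=0), facing East
  F2: move forward 2, now at (x=3, y=0)
  F2: move forward 1/2 (blocked), now at (x=4, y=0)
  F4: move forward 0/4 (blocked), now at (x=4, y=0)
  F4: move forward 0/4 (blocked), now at (x=4, y=0)
  F5: move forward 0/5 (blocked), now at (x=4, y=0)
  F1: move forward 0/1 (blocked), now at (x=4, y=0)
Final: (x=4, y=0), facing East

Answer: Final position: (x=4, y=0), facing East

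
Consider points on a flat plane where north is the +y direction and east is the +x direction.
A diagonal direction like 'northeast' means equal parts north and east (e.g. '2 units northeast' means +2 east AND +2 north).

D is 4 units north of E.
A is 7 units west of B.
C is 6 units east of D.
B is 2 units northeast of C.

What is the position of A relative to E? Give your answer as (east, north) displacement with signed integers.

Place E at the origin (east=0, north=0).
  D is 4 units north of E: delta (east=+0, north=+4); D at (east=0, north=4).
  C is 6 units east of D: delta (east=+6, north=+0); C at (east=6, north=4).
  B is 2 units northeast of C: delta (east=+2, north=+2); B at (east=8, north=6).
  A is 7 units west of B: delta (east=-7, north=+0); A at (east=1, north=6).
Therefore A relative to E: (east=1, north=6).

Answer: A is at (east=1, north=6) relative to E.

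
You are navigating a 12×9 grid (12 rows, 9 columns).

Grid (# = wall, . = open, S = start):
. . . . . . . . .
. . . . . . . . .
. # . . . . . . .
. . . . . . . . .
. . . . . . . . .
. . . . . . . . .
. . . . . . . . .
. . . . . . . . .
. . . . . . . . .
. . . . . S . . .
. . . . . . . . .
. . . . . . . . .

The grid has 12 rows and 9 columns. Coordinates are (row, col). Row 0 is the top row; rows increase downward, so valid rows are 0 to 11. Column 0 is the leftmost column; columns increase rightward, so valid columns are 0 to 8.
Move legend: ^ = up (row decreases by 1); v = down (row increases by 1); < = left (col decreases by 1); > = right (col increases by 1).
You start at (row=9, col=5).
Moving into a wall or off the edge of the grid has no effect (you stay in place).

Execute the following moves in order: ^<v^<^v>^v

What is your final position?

Answer: Final position: (row=8, col=4)

Derivation:
Start: (row=9, col=5)
  ^ (up): (row=9, col=5) -> (row=8, col=5)
  < (left): (row=8, col=5) -> (row=8, col=4)
  v (down): (row=8, col=4) -> (row=9, col=4)
  ^ (up): (row=9, col=4) -> (row=8, col=4)
  < (left): (row=8, col=4) -> (row=8, col=3)
  ^ (up): (row=8, col=3) -> (row=7, col=3)
  v (down): (row=7, col=3) -> (row=8, col=3)
  > (right): (row=8, col=3) -> (row=8, col=4)
  ^ (up): (row=8, col=4) -> (row=7, col=4)
  v (down): (row=7, col=4) -> (row=8, col=4)
Final: (row=8, col=4)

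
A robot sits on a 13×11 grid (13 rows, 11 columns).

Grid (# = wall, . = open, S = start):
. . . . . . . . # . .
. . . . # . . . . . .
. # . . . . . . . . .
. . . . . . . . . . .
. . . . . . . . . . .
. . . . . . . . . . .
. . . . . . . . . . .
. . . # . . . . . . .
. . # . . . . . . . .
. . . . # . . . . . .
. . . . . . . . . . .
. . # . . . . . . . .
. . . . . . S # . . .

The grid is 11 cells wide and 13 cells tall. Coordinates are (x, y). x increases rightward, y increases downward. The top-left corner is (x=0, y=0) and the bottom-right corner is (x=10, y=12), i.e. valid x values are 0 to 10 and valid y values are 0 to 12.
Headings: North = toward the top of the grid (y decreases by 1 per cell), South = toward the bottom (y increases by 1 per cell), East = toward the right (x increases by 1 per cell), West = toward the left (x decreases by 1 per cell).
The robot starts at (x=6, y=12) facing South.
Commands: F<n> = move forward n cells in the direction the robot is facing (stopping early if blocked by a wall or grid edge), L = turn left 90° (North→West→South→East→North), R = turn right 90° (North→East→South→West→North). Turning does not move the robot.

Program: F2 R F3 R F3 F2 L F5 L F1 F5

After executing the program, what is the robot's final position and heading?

Answer: Final position: (x=3, y=12), facing South

Derivation:
Start: (x=6, y=12), facing South
  F2: move forward 0/2 (blocked), now at (x=6, y=12)
  R: turn right, now facing West
  F3: move forward 3, now at (x=3, y=12)
  R: turn right, now facing North
  F3: move forward 3, now at (x=3, y=9)
  F2: move forward 1/2 (blocked), now at (x=3, y=8)
  L: turn left, now facing West
  F5: move forward 0/5 (blocked), now at (x=3, y=8)
  L: turn left, now facing South
  F1: move forward 1, now at (x=3, y=9)
  F5: move forward 3/5 (blocked), now at (x=3, y=12)
Final: (x=3, y=12), facing South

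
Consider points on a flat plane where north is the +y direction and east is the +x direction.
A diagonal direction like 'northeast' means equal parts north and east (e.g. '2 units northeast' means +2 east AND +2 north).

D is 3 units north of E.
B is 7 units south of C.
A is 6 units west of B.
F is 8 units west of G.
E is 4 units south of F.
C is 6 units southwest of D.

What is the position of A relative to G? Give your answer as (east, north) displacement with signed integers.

Answer: A is at (east=-20, north=-14) relative to G.

Derivation:
Place G at the origin (east=0, north=0).
  F is 8 units west of G: delta (east=-8, north=+0); F at (east=-8, north=0).
  E is 4 units south of F: delta (east=+0, north=-4); E at (east=-8, north=-4).
  D is 3 units north of E: delta (east=+0, north=+3); D at (east=-8, north=-1).
  C is 6 units southwest of D: delta (east=-6, north=-6); C at (east=-14, north=-7).
  B is 7 units south of C: delta (east=+0, north=-7); B at (east=-14, north=-14).
  A is 6 units west of B: delta (east=-6, north=+0); A at (east=-20, north=-14).
Therefore A relative to G: (east=-20, north=-14).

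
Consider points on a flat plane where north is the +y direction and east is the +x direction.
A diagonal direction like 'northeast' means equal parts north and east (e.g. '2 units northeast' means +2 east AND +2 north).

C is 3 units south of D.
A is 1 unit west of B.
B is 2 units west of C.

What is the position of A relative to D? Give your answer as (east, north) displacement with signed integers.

Answer: A is at (east=-3, north=-3) relative to D.

Derivation:
Place D at the origin (east=0, north=0).
  C is 3 units south of D: delta (east=+0, north=-3); C at (east=0, north=-3).
  B is 2 units west of C: delta (east=-2, north=+0); B at (east=-2, north=-3).
  A is 1 unit west of B: delta (east=-1, north=+0); A at (east=-3, north=-3).
Therefore A relative to D: (east=-3, north=-3).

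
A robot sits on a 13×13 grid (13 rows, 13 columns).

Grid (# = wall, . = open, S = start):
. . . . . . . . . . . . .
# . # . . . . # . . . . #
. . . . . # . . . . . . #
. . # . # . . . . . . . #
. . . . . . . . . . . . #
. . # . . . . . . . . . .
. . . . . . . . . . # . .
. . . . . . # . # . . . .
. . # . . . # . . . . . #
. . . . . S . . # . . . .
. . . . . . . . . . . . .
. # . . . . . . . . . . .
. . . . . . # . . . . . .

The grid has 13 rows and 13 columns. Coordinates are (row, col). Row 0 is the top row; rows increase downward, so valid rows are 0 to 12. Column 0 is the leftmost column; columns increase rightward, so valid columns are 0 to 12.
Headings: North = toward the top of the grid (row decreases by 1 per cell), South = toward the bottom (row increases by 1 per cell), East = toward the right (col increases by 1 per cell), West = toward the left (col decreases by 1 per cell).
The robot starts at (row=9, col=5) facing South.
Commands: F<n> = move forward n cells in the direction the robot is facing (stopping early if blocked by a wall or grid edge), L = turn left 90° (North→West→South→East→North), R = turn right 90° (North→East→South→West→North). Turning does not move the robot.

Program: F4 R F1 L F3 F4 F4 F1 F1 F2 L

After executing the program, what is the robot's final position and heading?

Start: (row=9, col=5), facing South
  F4: move forward 3/4 (blocked), now at (row=12, col=5)
  R: turn right, now facing West
  F1: move forward 1, now at (row=12, col=4)
  L: turn left, now facing South
  F3: move forward 0/3 (blocked), now at (row=12, col=4)
  F4: move forward 0/4 (blocked), now at (row=12, col=4)
  F4: move forward 0/4 (blocked), now at (row=12, col=4)
  F1: move forward 0/1 (blocked), now at (row=12, col=4)
  F1: move forward 0/1 (blocked), now at (row=12, col=4)
  F2: move forward 0/2 (blocked), now at (row=12, col=4)
  L: turn left, now facing East
Final: (row=12, col=4), facing East

Answer: Final position: (row=12, col=4), facing East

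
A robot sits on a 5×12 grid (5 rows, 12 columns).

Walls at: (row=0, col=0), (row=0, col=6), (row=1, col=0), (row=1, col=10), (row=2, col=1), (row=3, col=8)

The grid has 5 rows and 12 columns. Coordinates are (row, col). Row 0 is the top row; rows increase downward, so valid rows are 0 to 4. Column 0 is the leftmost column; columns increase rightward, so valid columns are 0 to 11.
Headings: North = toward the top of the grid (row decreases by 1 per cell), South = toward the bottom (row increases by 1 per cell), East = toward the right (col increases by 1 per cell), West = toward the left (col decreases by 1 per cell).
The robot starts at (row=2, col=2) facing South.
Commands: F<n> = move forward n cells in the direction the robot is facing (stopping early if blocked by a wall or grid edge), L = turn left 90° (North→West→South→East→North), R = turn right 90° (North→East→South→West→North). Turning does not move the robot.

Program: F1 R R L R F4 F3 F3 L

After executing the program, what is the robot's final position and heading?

Answer: Final position: (row=0, col=2), facing West

Derivation:
Start: (row=2, col=2), facing South
  F1: move forward 1, now at (row=3, col=2)
  R: turn right, now facing West
  R: turn right, now facing North
  L: turn left, now facing West
  R: turn right, now facing North
  F4: move forward 3/4 (blocked), now at (row=0, col=2)
  F3: move forward 0/3 (blocked), now at (row=0, col=2)
  F3: move forward 0/3 (blocked), now at (row=0, col=2)
  L: turn left, now facing West
Final: (row=0, col=2), facing West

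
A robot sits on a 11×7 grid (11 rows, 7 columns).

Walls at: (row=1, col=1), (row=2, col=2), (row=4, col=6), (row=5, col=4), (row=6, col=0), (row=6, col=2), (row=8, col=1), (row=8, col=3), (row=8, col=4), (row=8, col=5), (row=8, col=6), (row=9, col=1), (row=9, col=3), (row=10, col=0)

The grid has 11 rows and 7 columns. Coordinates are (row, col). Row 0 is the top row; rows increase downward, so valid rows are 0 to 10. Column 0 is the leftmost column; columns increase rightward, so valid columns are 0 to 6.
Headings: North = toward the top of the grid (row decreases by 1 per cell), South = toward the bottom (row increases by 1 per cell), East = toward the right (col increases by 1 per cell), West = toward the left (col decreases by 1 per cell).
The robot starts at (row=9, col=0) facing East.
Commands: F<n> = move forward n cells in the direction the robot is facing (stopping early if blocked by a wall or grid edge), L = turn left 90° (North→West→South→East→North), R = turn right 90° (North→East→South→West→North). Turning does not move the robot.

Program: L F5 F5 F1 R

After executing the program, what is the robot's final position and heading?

Answer: Final position: (row=7, col=0), facing East

Derivation:
Start: (row=9, col=0), facing East
  L: turn left, now facing North
  F5: move forward 2/5 (blocked), now at (row=7, col=0)
  F5: move forward 0/5 (blocked), now at (row=7, col=0)
  F1: move forward 0/1 (blocked), now at (row=7, col=0)
  R: turn right, now facing East
Final: (row=7, col=0), facing East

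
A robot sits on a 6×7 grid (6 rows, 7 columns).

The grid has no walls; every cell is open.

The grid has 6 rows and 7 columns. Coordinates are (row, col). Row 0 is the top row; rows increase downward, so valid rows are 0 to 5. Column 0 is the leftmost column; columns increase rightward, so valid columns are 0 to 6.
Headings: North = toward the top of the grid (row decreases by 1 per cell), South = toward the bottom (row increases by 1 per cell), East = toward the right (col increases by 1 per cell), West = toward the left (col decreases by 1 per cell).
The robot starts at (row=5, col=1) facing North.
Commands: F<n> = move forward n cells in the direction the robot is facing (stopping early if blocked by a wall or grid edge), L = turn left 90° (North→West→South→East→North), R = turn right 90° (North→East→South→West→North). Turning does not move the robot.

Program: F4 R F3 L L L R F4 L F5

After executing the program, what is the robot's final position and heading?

Start: (row=5, col=1), facing North
  F4: move forward 4, now at (row=1, col=1)
  R: turn right, now facing East
  F3: move forward 3, now at (row=1, col=4)
  L: turn left, now facing North
  L: turn left, now facing West
  L: turn left, now facing South
  R: turn right, now facing West
  F4: move forward 4, now at (row=1, col=0)
  L: turn left, now facing South
  F5: move forward 4/5 (blocked), now at (row=5, col=0)
Final: (row=5, col=0), facing South

Answer: Final position: (row=5, col=0), facing South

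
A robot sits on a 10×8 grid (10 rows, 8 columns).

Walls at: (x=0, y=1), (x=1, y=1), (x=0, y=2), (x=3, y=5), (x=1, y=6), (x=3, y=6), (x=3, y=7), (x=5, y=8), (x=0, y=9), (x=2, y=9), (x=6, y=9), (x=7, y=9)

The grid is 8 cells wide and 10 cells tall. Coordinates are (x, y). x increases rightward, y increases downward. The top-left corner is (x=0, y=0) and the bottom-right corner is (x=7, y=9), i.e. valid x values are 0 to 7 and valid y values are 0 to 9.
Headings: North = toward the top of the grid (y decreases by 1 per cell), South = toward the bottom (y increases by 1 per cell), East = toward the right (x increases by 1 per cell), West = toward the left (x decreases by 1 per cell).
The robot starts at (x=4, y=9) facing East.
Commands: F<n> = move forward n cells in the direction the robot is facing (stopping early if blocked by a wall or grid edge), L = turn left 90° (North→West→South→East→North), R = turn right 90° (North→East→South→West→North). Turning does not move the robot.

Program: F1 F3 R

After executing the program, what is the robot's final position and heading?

Start: (x=4, y=9), facing East
  F1: move forward 1, now at (x=5, y=9)
  F3: move forward 0/3 (blocked), now at (x=5, y=9)
  R: turn right, now facing South
Final: (x=5, y=9), facing South

Answer: Final position: (x=5, y=9), facing South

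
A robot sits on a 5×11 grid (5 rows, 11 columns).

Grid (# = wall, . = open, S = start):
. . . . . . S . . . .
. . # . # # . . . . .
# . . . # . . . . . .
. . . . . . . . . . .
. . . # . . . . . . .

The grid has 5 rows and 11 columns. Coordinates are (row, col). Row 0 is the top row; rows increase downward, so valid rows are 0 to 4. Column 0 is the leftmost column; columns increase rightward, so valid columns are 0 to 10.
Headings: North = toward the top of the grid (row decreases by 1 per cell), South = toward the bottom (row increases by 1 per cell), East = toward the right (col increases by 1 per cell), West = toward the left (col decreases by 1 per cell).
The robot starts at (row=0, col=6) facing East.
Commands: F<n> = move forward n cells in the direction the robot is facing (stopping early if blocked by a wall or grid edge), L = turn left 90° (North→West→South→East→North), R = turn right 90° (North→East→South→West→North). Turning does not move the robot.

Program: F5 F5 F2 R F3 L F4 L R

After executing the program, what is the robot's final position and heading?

Start: (row=0, col=6), facing East
  F5: move forward 4/5 (blocked), now at (row=0, col=10)
  F5: move forward 0/5 (blocked), now at (row=0, col=10)
  F2: move forward 0/2 (blocked), now at (row=0, col=10)
  R: turn right, now facing South
  F3: move forward 3, now at (row=3, col=10)
  L: turn left, now facing East
  F4: move forward 0/4 (blocked), now at (row=3, col=10)
  L: turn left, now facing North
  R: turn right, now facing East
Final: (row=3, col=10), facing East

Answer: Final position: (row=3, col=10), facing East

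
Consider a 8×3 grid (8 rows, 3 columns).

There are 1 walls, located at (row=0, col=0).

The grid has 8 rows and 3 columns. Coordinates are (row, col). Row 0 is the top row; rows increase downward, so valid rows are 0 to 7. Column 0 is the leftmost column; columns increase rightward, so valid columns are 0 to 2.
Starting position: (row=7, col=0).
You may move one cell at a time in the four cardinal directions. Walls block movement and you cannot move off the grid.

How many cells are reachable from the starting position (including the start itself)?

Answer: Reachable cells: 23

Derivation:
BFS flood-fill from (row=7, col=0):
  Distance 0: (row=7, col=0)
  Distance 1: (row=6, col=0), (row=7, col=1)
  Distance 2: (row=5, col=0), (row=6, col=1), (row=7, col=2)
  Distance 3: (row=4, col=0), (row=5, col=1), (row=6, col=2)
  Distance 4: (row=3, col=0), (row=4, col=1), (row=5, col=2)
  Distance 5: (row=2, col=0), (row=3, col=1), (row=4, col=2)
  Distance 6: (row=1, col=0), (row=2, col=1), (row=3, col=2)
  Distance 7: (row=1, col=1), (row=2, col=2)
  Distance 8: (row=0, col=1), (row=1, col=2)
  Distance 9: (row=0, col=2)
Total reachable: 23 (grid has 23 open cells total)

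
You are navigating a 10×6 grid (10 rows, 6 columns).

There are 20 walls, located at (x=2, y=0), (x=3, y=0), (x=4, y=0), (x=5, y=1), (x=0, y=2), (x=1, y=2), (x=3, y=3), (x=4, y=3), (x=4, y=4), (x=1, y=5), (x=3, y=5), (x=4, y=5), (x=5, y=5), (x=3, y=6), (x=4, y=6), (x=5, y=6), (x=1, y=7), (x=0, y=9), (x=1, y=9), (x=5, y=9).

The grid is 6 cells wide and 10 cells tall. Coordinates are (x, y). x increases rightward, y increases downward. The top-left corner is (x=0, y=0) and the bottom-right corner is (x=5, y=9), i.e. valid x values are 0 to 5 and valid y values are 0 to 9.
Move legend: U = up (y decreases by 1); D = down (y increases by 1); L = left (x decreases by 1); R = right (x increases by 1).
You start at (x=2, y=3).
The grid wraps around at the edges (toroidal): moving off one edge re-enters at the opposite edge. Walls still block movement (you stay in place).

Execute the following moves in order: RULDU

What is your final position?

Start: (x=2, y=3)
  R (right): blocked, stay at (x=2, y=3)
  U (up): (x=2, y=3) -> (x=2, y=2)
  L (left): blocked, stay at (x=2, y=2)
  D (down): (x=2, y=2) -> (x=2, y=3)
  U (up): (x=2, y=3) -> (x=2, y=2)
Final: (x=2, y=2)

Answer: Final position: (x=2, y=2)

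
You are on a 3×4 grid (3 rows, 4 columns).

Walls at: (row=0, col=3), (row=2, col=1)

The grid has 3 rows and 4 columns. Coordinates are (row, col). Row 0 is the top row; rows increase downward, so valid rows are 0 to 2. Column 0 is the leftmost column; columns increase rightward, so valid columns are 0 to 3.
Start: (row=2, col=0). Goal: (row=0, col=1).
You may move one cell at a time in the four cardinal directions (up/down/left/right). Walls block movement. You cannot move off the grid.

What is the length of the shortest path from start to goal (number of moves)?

BFS from (row=2, col=0) until reaching (row=0, col=1):
  Distance 0: (row=2, col=0)
  Distance 1: (row=1, col=0)
  Distance 2: (row=0, col=0), (row=1, col=1)
  Distance 3: (row=0, col=1), (row=1, col=2)  <- goal reached here
One shortest path (3 moves): (row=2, col=0) -> (row=1, col=0) -> (row=1, col=1) -> (row=0, col=1)

Answer: Shortest path length: 3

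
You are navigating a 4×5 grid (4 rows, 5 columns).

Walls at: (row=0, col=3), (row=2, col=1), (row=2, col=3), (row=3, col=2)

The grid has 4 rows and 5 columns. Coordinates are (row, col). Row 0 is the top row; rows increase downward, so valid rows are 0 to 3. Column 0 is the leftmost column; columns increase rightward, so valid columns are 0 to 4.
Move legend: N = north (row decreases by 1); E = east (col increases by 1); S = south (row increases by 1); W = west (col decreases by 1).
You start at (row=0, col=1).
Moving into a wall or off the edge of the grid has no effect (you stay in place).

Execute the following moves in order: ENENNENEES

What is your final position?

Answer: Final position: (row=1, col=2)

Derivation:
Start: (row=0, col=1)
  E (east): (row=0, col=1) -> (row=0, col=2)
  N (north): blocked, stay at (row=0, col=2)
  E (east): blocked, stay at (row=0, col=2)
  N (north): blocked, stay at (row=0, col=2)
  N (north): blocked, stay at (row=0, col=2)
  E (east): blocked, stay at (row=0, col=2)
  N (north): blocked, stay at (row=0, col=2)
  E (east): blocked, stay at (row=0, col=2)
  E (east): blocked, stay at (row=0, col=2)
  S (south): (row=0, col=2) -> (row=1, col=2)
Final: (row=1, col=2)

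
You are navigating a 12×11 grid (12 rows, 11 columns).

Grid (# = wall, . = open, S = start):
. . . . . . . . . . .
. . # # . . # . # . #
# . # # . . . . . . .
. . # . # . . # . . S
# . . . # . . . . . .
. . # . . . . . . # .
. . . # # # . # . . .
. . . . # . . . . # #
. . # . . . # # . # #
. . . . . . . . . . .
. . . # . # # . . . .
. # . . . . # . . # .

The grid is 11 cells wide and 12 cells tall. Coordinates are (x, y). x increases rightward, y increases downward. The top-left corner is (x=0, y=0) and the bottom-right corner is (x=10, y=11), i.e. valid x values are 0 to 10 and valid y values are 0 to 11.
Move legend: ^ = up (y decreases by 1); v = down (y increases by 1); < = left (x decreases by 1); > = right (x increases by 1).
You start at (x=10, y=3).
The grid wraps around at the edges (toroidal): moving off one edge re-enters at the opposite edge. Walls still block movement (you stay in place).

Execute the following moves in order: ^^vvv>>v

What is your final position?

Answer: Final position: (x=1, y=6)

Derivation:
Start: (x=10, y=3)
  ^ (up): (x=10, y=3) -> (x=10, y=2)
  ^ (up): blocked, stay at (x=10, y=2)
  v (down): (x=10, y=2) -> (x=10, y=3)
  v (down): (x=10, y=3) -> (x=10, y=4)
  v (down): (x=10, y=4) -> (x=10, y=5)
  > (right): (x=10, y=5) -> (x=0, y=5)
  > (right): (x=0, y=5) -> (x=1, y=5)
  v (down): (x=1, y=5) -> (x=1, y=6)
Final: (x=1, y=6)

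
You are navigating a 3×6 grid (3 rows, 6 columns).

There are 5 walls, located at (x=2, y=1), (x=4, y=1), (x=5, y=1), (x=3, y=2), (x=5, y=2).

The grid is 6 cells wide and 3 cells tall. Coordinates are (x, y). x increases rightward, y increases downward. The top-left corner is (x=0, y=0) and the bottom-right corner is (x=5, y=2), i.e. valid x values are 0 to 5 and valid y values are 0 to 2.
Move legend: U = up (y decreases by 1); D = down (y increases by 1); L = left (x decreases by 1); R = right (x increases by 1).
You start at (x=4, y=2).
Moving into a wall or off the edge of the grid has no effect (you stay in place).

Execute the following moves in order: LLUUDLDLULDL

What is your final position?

Start: (x=4, y=2)
  L (left): blocked, stay at (x=4, y=2)
  L (left): blocked, stay at (x=4, y=2)
  U (up): blocked, stay at (x=4, y=2)
  U (up): blocked, stay at (x=4, y=2)
  D (down): blocked, stay at (x=4, y=2)
  L (left): blocked, stay at (x=4, y=2)
  D (down): blocked, stay at (x=4, y=2)
  L (left): blocked, stay at (x=4, y=2)
  U (up): blocked, stay at (x=4, y=2)
  L (left): blocked, stay at (x=4, y=2)
  D (down): blocked, stay at (x=4, y=2)
  L (left): blocked, stay at (x=4, y=2)
Final: (x=4, y=2)

Answer: Final position: (x=4, y=2)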